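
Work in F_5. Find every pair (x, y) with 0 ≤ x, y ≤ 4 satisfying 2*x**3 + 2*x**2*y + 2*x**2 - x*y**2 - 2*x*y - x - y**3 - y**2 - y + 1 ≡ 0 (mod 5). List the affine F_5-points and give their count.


Affine F_5-points: {(1, 1), (3, 0), (3, 3), (4, 2), (4, 4)}; count = 5.

For each of the 25 pairs (x, y) ∈ F_5², evaluate f(x, y) mod 5. Record the zeros.
  x = 0: [0↦1, 1↦3, 2↦2, 3↦2, 4↦2]  zeros at y ∈ ∅
  x = 1: [0↦4, 1↦0, 2↦1, 3↦1, 4↦4]  zeros at y ∈ {1}
  x = 2: [0↦3, 1↦2, 2↦4, 3↦3, 4↦3]  zeros at y ∈ ∅
  x = 3: [0↦0, 1↦1, 2↦3, 3↦0, 4↦1]  zeros at y ∈ {0, 3}
  x = 4: [0↦2, 1↦4, 2↦0, 3↦4, 4↦0]  zeros at y ∈ {2, 4}
Collecting zeros: affine points = {(1, 1), (3, 0), (3, 3), (4, 2), (4, 4)}.
Total count |C(F_5)_aff| = 5.


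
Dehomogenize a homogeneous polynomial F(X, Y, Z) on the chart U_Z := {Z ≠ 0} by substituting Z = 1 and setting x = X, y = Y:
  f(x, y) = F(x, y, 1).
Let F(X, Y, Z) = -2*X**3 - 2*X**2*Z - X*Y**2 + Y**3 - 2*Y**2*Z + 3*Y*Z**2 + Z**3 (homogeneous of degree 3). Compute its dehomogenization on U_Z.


f(x, y) = -2*x**3 - 2*x**2 - x*y**2 + y**3 - 2*y**2 + 3*y + 1

On U_Z we set Z = 1. Each monomial c·X^i·Y^j·Z^k in F becomes c·x^i·y^j·1^k = c·x^i·y^j.
Substituting Z = 1: F(X, Y, 1) = -2*x**3 - 2*x**2 - x*y**2 + y**3 - 2*y**2 + 3*y + 1.
Note: deg(f) ≤ deg(F) = 3; strict inequality happens when F is divisible by Z (lost terms).


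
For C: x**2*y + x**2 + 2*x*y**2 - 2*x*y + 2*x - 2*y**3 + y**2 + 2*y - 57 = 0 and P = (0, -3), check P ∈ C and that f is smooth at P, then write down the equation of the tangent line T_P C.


Tangent line at P: 26*x - 58*y - 174 = 0.

Step 1: f(0, -3) = 0, so P lies on C.
Step 2: partial derivatives
  f_x(x, y) = 2*x*y + 2*x + 2*y**2 - 2*y + 2, f_y(x, y) = x**2 + 4*x*y - 2*x - 6*y**2 + 2*y + 2.
  f_x(P) = 26, f_y(P) = -58 (gradient nonzero, so P is smooth).
Step 3: tangent line at P: 26·(x − 0) + -58·(y − -3) = 0.
Expanding: 26*x - 58*y - 174 = 0.


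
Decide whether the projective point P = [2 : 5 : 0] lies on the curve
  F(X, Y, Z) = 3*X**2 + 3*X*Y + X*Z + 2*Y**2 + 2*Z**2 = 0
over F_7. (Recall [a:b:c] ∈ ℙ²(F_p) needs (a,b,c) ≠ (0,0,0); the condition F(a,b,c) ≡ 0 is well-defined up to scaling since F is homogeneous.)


F(2,5,0) ≡ 1 (mod 7); P is NOT on the curve.

Evaluate F(2, 5, 0) term-by-term (mod 7).
  3*X**2 ↦ 3·4·1·1 = 12
  3*X*Y ↦ 3·2·5·1 = 30
  X*Z ↦ 1·2·1·0 = 0
  2*Y**2 ↦ 2·1·25·1 = 50
  2*Z**2 ↦ 2·1·1·0 = 0
Sum: F(2, 5, 0) = (12) + (30) + (0) + (50) + (0) = 92.
Reducing mod 7: 92 ≡ 1 (mod 7).
Since F(a, b, c) ≡ 1 ≠ 0 (mod 7), P does NOT lie on the curve.


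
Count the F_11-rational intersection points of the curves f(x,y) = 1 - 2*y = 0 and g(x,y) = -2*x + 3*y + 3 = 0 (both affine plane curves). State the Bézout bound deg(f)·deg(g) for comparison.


Common zeros: {(5, 6)}; count = 1; Bézout bound = 1.

deg(f) = 1, deg(g) = 1, so Bézout bound = 1.
Scan x ∈ F_11. For each x, list the y ∈ F_11 with f(x, y) ≡ 0 and those with g(x, y) ≡ 0 (mod 11); the common zeros in that column are the intersection.
  x = 0: f ≡ 0 at y ∈ {6}; g ≡ 0 at y ∈ {10}; common: ∅.
  x = 1: f ≡ 0 at y ∈ {6}; g ≡ 0 at y ∈ {7}; common: ∅.
  x = 2: f ≡ 0 at y ∈ {6}; g ≡ 0 at y ∈ {4}; common: ∅.
  x = 3: f ≡ 0 at y ∈ {6}; g ≡ 0 at y ∈ {1}; common: ∅.
  x = 4: f ≡ 0 at y ∈ {6}; g ≡ 0 at y ∈ {9}; common: ∅.
  x = 5: f ≡ 0 at y ∈ {6}; g ≡ 0 at y ∈ {6}; common: {6}.
  x = 6: f ≡ 0 at y ∈ {6}; g ≡ 0 at y ∈ {3}; common: ∅.
  x = 7: f ≡ 0 at y ∈ {6}; g ≡ 0 at y ∈ {0}; common: ∅.
  x = 8: f ≡ 0 at y ∈ {6}; g ≡ 0 at y ∈ {8}; common: ∅.
  x = 9: f ≡ 0 at y ∈ {6}; g ≡ 0 at y ∈ {5}; common: ∅.
  x = 10: f ≡ 0 at y ∈ {6}; g ≡ 0 at y ∈ {2}; common: ∅.
Collecting: common zeros = {(5, 6)}, so the count is 1.
Comparison with the Bézout bound: 1 ≤ 1 = deg(f)·deg(g), as expected for curves with no common component (the bound is attained).


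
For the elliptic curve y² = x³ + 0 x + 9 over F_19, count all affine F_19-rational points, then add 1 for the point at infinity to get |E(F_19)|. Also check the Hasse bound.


Affine points = {(0, 3), (0, 16), (2, 6), (2, 13), (3, 6), (3, 13), (4, 4), (4, 15), (5, 1), (5, 18), (6, 4), (6, 15), (9, 4), (9, 15), (14, 6), (14, 13), (16, 1), (16, 18), (17, 1), (17, 18)}; affine count = 20; |E(F_19)| = 21.

Discriminant check: Δ ∝ 4a³ + 27b² = 4·0³ + 27·9² = 4·0 + 27·81 ≡ 2 (mod 19). Nonzero ⇒ E is nonsingular.
For each x ∈ F_19, compute rhs = x³ + 0·x + 9 mod 19, then count y ∈ F_19 with y² ≡ rhs.
  x = 0: rhs = 9, matching y values: 3, 16 (2 points).
  x = 1: rhs = 10, matching y values: none (0 points).
  x = 2: rhs = 17, matching y values: 6, 13 (2 points).
  x = 3: rhs = 17, matching y values: 6, 13 (2 points).
  x = 4: rhs = 16, matching y values: 4, 15 (2 points).
  x = 5: rhs = 1, matching y values: 1, 18 (2 points).
  x = 6: rhs = 16, matching y values: 4, 15 (2 points).
  x = 7: rhs = 10, matching y values: none (0 points).
  x = 8: rhs = 8, matching y values: none (0 points).
  x = 9: rhs = 16, matching y values: 4, 15 (2 points).
  x = 10: rhs = 2, matching y values: none (0 points).
  x = 11: rhs = 10, matching y values: none (0 points).
  x = 12: rhs = 8, matching y values: none (0 points).
  x = 13: rhs = 2, matching y values: none (0 points).
  x = 14: rhs = 17, matching y values: 6, 13 (2 points).
  x = 15: rhs = 2, matching y values: none (0 points).
  x = 16: rhs = 1, matching y values: 1, 18 (2 points).
  x = 17: rhs = 1, matching y values: 1, 18 (2 points).
  x = 18: rhs = 8, matching y values: none (0 points).
Total affine count: 20.
Full point count |E(F_19)| = 20 + 1 = 21.
Hasse bound: |21 − (19+1)| = |1| = 1 ≤ 2√19 ≈ 8.7178 ✓.


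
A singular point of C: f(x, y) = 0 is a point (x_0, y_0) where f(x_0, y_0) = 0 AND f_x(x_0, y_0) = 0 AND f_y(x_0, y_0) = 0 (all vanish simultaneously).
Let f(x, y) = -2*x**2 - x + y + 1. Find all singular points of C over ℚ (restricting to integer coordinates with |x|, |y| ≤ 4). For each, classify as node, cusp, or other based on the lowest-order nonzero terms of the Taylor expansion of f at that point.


No singular points in the scanned grid; C is smooth there.

Compute partial derivatives:
  f_x = -4*x - 1.
  f_y = 1.
f_y = 1 is a nonzero constant, so f_y never vanishes: no point (x, y) can satisfy f = f_x = f_y = 0. In particular no (x, y) ∈ {−4, ..., 4}² is singular; the curve is smooth.


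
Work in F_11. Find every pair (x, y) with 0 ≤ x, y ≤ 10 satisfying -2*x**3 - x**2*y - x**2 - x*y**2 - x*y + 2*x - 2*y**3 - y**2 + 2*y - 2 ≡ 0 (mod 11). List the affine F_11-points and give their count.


Affine F_11-points: {(1, 8), (2, 5), (3, 8), (4, 4), (4, 6), (5, 2), (6, 4), (8, 1), (8, 3), (8, 8)}; count = 10.

For each of the 121 pairs (x, y) ∈ F_11², evaluate f(x, y) mod 11. Record the zeros.
  x = 0: [0↦9, 1↦8, 2↦4, 3↦7, 4↦5, 5↦8, 6↦4, 7↦3, 8↦4, 9↦6, 10↦8]  zeros at y ∈ ∅
  x = 1: [0↦8, 1↦4, 2↦6, 3↦2, 4↦2, 5↦5, 6↦10, 7↦5, 8↦0, 9↦5, 10↦8]  zeros at y ∈ {8}
  x = 2: [0↦4, 1↦6, 2↦1, 3↦10, 4↦10, 5↦0, 6↦1, 7↦1, 8↦10, 9↦5, 10↦7]  zeros at y ∈ {5}
  x = 3: [0↦7, 1↦2, 2↦10, 3↦8, 4↦6, 5↦3, 6↦9, 7↦1, 8↦0, 9↦5, 10↦4]  zeros at y ∈ {8}
  x = 4: [0↦5, 1↦2, 2↦10, 3↦6, 4↦0, 5↦2, 6↦0, 7↦4, 8↦2, 9↦4, 10↦9]  zeros at y ∈ {4, 6}
  x = 5: [0↦8, 1↦5, 2↦0, 3↦3, 4↦2, 5↦7, 6↦6, 7↦9, 8↦4, 9↦1, 10↦10]  zeros at y ∈ {2}
  x = 6: [0↦4, 1↦10, 2↦1, 3↦9, 4↦0, 5↦6, 6↦4, 7↦4, 8↦5, 9↦6, 10↦6]  zeros at y ∈ {4}
  x = 7: [0↦3, 1↦5, 2↦1, 3↦1, 4↦4, 5↦9, 6↦4, 7↦10, 8↦4, 9↦7, 10↦7]  zeros at y ∈ ∅
  x = 8: [0↦4, 1↦0, 2↦10, 3↦0, 4↦2, 5↦4, 6↦5, 7↦4, 8↦0, 9↦3, 10↦1]  zeros at y ∈ {1, 3, 8}
  x = 9: [0↦6, 1↦5, 2↦5, 3↦5, 4↦4, 5↦1, 6↦6, 7↦7, 8↦3, 9↦4, 10↦9]  zeros at y ∈ ∅
  x = 10: [0↦8, 1↦8, 2↦7, 3↦4, 4↦9, 5↦10, 6↦6, 7↦7, 8↦1, 9↦9, 10↦8]  zeros at y ∈ ∅
Collecting zeros: affine points = {(1, 8), (2, 5), (3, 8), (4, 4), (4, 6), (5, 2), (6, 4), (8, 1), (8, 3), (8, 8)}.
Total count |C(F_11)_aff| = 10.


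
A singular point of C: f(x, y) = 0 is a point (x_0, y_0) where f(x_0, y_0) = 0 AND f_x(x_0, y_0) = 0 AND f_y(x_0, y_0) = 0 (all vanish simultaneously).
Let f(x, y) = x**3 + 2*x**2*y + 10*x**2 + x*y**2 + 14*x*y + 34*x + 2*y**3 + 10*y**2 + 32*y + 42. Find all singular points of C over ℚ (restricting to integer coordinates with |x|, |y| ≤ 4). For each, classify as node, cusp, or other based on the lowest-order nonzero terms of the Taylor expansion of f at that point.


Singular points: {(-3, -1)}; classification: node.

Compute partial derivatives:
  f_x = 3*x**2 + 4*x*y + 20*x + y**2 + 14*y + 34.
  f_y = 2*x**2 + 2*x*y + 14*x + 6*y**2 + 20*y + 32.
Scan x_0 ∈ {−4, ..., 4}. For each x_0, f_y(x_0, y) is a polynomial in y; find its integer roots y ∈ {−4, ..., 4}, then test f_x and f at those candidates.
  x = -4: f_y(-4, y) = 6*y**2 + 12*y + 8; no integer root y with |y| ≤ 4.
  x = -3: f_y(-3, y) = 6*y**2 + 14*y + 8; vanishes at y ∈ {-1}. (-3, -1): f_x = 0, f = 0 — SINGULAR.
  x = -2: f_y(-2, y) = 6*y**2 + 16*y + 12; no integer root y with |y| ≤ 4.
  x = -1: f_y(-1, y) = 6*y**2 + 18*y + 20; no integer root y with |y| ≤ 4.
  x = 0: f_y(0, y) = 6*y**2 + 20*y + 32; no integer root y with |y| ≤ 4.
  x = 1: f_y(1, y) = 6*y**2 + 22*y + 48; no integer root y with |y| ≤ 4.
  x = 2: f_y(2, y) = 6*y**2 + 24*y + 68; no integer root y with |y| ≤ 4.
  x = 3: f_y(3, y) = 6*y**2 + 26*y + 92; no integer root y with |y| ≤ 4.
  x = 4: f_y(4, y) = 6*y**2 + 28*y + 120; no integer root y with |y| ≤ 4.
Only singular point on the grid: (-3, -1).
Classify: substitute x = -3 + u, y = -1 + v and expand: f = u**3 + 2*u**2*v - u**2 + u*v**2 + 2*v**3 + v**2.
No constant or linear terms (consistent with a singular point). Quadratic part: -u**2 + v**2. Cubic part: u**3 + 2*u**2*v + u*v**2 + 2*v**3.
The quadratic part v**2 - u**2 = (v − u)(v + u) splits into two distinct linear factors, so there are two distinct tangent lines y − -1 = ±(x − -3) — this is a node (ordinary double point).
Classification: node.


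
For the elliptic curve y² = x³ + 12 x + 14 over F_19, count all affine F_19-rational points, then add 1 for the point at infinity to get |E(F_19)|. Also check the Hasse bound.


Affine points = {(3, 1), (3, 18), (5, 3), (5, 16), (6, 6), (6, 13), (7, 2), (7, 17), (12, 9), (12, 10), (13, 7), (13, 12), (14, 0), (15, 4), (15, 15), (17, 1), (17, 18), (18, 1), (18, 18)}; affine count = 19; |E(F_19)| = 20.

Discriminant check: Δ ∝ 4a³ + 27b² = 4·12³ + 27·14² = 4·1728 + 27·196 ≡ 6 (mod 19). Nonzero ⇒ E is nonsingular.
For each x ∈ F_19, compute rhs = x³ + 12·x + 14 mod 19, then count y ∈ F_19 with y² ≡ rhs.
  x = 0: rhs = 14, matching y values: none (0 points).
  x = 1: rhs = 8, matching y values: none (0 points).
  x = 2: rhs = 8, matching y values: none (0 points).
  x = 3: rhs = 1, matching y values: 1, 18 (2 points).
  x = 4: rhs = 12, matching y values: none (0 points).
  x = 5: rhs = 9, matching y values: 3, 16 (2 points).
  x = 6: rhs = 17, matching y values: 6, 13 (2 points).
  x = 7: rhs = 4, matching y values: 2, 17 (2 points).
  x = 8: rhs = 14, matching y values: none (0 points).
  x = 9: rhs = 15, matching y values: none (0 points).
  x = 10: rhs = 13, matching y values: none (0 points).
  x = 11: rhs = 14, matching y values: none (0 points).
  x = 12: rhs = 5, matching y values: 9, 10 (2 points).
  x = 13: rhs = 11, matching y values: 7, 12 (2 points).
  x = 14: rhs = 0, matching y values: 0 (1 points).
  x = 15: rhs = 16, matching y values: 4, 15 (2 points).
  x = 16: rhs = 8, matching y values: none (0 points).
  x = 17: rhs = 1, matching y values: 1, 18 (2 points).
  x = 18: rhs = 1, matching y values: 1, 18 (2 points).
Total affine count: 19.
Full point count |E(F_19)| = 19 + 1 = 20.
Hasse bound: |20 − (19+1)| = |0| = 0 ≤ 2√19 ≈ 8.7178 ✓.


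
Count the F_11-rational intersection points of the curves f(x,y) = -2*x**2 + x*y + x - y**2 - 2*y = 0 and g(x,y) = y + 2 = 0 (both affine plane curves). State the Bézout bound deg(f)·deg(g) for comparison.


Common zeros: {(0, 9), (5, 9)}; count = 2; Bézout bound = 2.

deg(f) = 2, deg(g) = 1, so Bézout bound = 2.
Scan x ∈ F_11. For each x, list the y ∈ F_11 with f(x, y) ≡ 0 and those with g(x, y) ≡ 0 (mod 11); the common zeros in that column are the intersection.
  x = 0: f ≡ 0 at y ∈ {0, 9}; g ≡ 0 at y ∈ {9}; common: {9}.
  x = 1: f ≡ 0 at y ∈ ∅; g ≡ 0 at y ∈ {9}; common: ∅.
  x = 2: f ≡ 0 at y ∈ {4, 7}; g ≡ 0 at y ∈ {9}; common: ∅.
  x = 3: f ≡ 0 at y ∈ ∅; g ≡ 0 at y ∈ {9}; common: ∅.
  x = 4: f ≡ 0 at y ∈ ∅; g ≡ 0 at y ∈ {9}; common: ∅.
  x = 5: f ≡ 0 at y ∈ {5, 9}; g ≡ 0 at y ∈ {9}; common: {9}.
  x = 6: f ≡ 0 at y ∈ {0, 4}; g ≡ 0 at y ∈ {9}; common: ∅.
  x = 7: f ≡ 0 at y ∈ ∅; g ≡ 0 at y ∈ {9}; common: ∅.
  x = 8: f ≡ 0 at y ∈ ∅; g ≡ 0 at y ∈ {9}; common: ∅.
  x = 9: f ≡ 0 at y ∈ {2, 5}; g ≡ 0 at y ∈ {9}; common: ∅.
  x = 10: f ≡ 0 at y ∈ ∅; g ≡ 0 at y ∈ {9}; common: ∅.
Collecting: common zeros = {(0, 9), (5, 9)}, so the count is 2.
Comparison with the Bézout bound: 2 ≤ 2 = deg(f)·deg(g), as expected for curves with no common component (the bound is attained).


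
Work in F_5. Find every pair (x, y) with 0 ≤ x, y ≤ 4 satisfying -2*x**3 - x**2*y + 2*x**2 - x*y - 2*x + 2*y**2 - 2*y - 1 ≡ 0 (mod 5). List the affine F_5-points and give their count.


Affine F_5-points: {(1, 1), (3, 1), (4, 0), (4, 1)}; count = 4.

For each of the 25 pairs (x, y) ∈ F_5², evaluate f(x, y) mod 5. Record the zeros.
  x = 0: [0↦4, 1↦4, 2↦3, 3↦1, 4↦3]  zeros at y ∈ ∅
  x = 1: [0↦2, 1↦0, 2↦2, 3↦3, 4↦3]  zeros at y ∈ {1}
  x = 2: [0↦2, 1↦1, 2↦4, 3↦1, 4↦2]  zeros at y ∈ ∅
  x = 3: [0↦2, 1↦0, 2↦2, 3↦3, 4↦3]  zeros at y ∈ {1}
  x = 4: [0↦0, 1↦0, 2↦4, 3↦2, 4↦4]  zeros at y ∈ {0, 1}
Collecting zeros: affine points = {(1, 1), (3, 1), (4, 0), (4, 1)}.
Total count |C(F_5)_aff| = 4.


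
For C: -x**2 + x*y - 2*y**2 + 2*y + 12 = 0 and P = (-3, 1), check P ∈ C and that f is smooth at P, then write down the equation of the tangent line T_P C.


Tangent line at P: 7*x - 5*y + 26 = 0.

Step 1: f(-3, 1) = 0, so P lies on C.
Step 2: partial derivatives
  f_x(x, y) = -2*x + y, f_y(x, y) = x - 4*y + 2.
  f_x(P) = 7, f_y(P) = -5 (gradient nonzero, so P is smooth).
Step 3: tangent line at P: 7·(x − -3) + -5·(y − 1) = 0.
Expanding: 7*x - 5*y + 26 = 0.


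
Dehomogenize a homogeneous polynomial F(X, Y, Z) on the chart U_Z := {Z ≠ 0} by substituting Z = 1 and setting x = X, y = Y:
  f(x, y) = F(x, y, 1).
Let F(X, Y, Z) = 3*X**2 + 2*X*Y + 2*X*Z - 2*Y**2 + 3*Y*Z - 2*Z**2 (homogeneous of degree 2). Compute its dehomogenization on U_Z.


f(x, y) = 3*x**2 + 2*x*y + 2*x - 2*y**2 + 3*y - 2

On U_Z we set Z = 1. Each monomial c·X^i·Y^j·Z^k in F becomes c·x^i·y^j·1^k = c·x^i·y^j.
Substituting Z = 1: F(X, Y, 1) = 3*x**2 + 2*x*y + 2*x - 2*y**2 + 3*y - 2.
Note: deg(f) ≤ deg(F) = 2; strict inequality happens when F is divisible by Z (lost terms).


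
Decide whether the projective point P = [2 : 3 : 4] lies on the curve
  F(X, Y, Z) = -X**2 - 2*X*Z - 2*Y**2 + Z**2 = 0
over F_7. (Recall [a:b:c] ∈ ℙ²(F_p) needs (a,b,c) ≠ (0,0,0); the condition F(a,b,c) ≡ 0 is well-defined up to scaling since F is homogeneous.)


F(2,3,4) ≡ 6 (mod 7); P is NOT on the curve.

Evaluate F(2, 3, 4) term-by-term (mod 7).
  -X**2 ↦ -1·4·1·1 = -4
  -2*X*Z ↦ -2·2·1·4 = -16
  -2*Y**2 ↦ -2·1·9·1 = -18
  Z**2 ↦ 1·1·1·16 = 16
Sum: F(2, 3, 4) = (-4) + (-16) + (-18) + (16) = -22.
Reducing mod 7: -22 ≡ 6 (mod 7).
Since F(a, b, c) ≡ 6 ≠ 0 (mod 7), P does NOT lie on the curve.


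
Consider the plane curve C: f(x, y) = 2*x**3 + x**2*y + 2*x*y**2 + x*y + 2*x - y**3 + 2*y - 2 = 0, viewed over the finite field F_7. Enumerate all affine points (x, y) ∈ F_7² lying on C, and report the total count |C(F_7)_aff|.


Affine F_7-points: {(1, 1), (1, 4), (2, 2), (3, 1), (4, 3), (6, 1)}; count = 6.

For each of the 49 pairs (x, y) ∈ F_7², evaluate f(x, y) mod 7. Record the zeros.
  x = 0: [0↦5, 1↦6, 2↦1, 3↦5, 4↦5, 5↦2, 6↦4]  zeros at y ∈ ∅
  x = 1: [0↦2, 1↦0, 2↦3, 3↦5, 4↦0, 5↦3, 6↦1]  zeros at y ∈ {1, 4}
  x = 2: [0↦4, 1↦1, 2↦0, 3↦2, 4↦1, 5↦5, 6↦1]  zeros at y ∈ {2}
  x = 3: [0↦2, 1↦0, 2↦4, 3↦1, 4↦6, 5↦6, 6↦2]  zeros at y ∈ {1}
  x = 4: [0↦1, 1↦2, 2↦6, 3↦0, 4↦6, 5↦4, 6↦2]  zeros at y ∈ {3}
  x = 5: [0↦6, 1↦5, 2↦4, 3↦4, 4↦6, 5↦4, 6↦6]  zeros at y ∈ ∅
  x = 6: [0↦1, 1↦0, 2↦3, 3↦4, 4↦4, 5↦4, 6↦5]  zeros at y ∈ {1}
Collecting zeros: affine points = {(1, 1), (1, 4), (2, 2), (3, 1), (4, 3), (6, 1)}.
Total count |C(F_7)_aff| = 6.


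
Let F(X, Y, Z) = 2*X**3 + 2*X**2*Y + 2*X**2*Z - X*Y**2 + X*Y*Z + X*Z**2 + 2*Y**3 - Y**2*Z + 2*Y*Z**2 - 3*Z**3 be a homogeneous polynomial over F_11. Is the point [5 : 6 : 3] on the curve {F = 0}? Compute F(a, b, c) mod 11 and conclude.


F(5,6,3) ≡ 5 (mod 11); P is NOT on the curve.

Evaluate F(5, 6, 3) term-by-term (mod 11).
  2*X**3 ↦ 2·125·1·1 = 250
  2*X**2*Y ↦ 2·25·6·1 = 300
  2*X**2*Z ↦ 2·25·1·3 = 150
  -X*Y**2 ↦ -1·5·36·1 = -180
  X*Y*Z ↦ 1·5·6·3 = 90
  X*Z**2 ↦ 1·5·1·9 = 45
  2*Y**3 ↦ 2·1·216·1 = 432
  -Y**2*Z ↦ -1·1·36·3 = -108
  2*Y*Z**2 ↦ 2·1·6·9 = 108
  -3*Z**3 ↦ -3·1·1·27 = -81
Sum: F(5, 6, 3) = (250) + (300) + (150) + (-180) + (90) + (45) + (432) + (-108) + (108) + (-81) = 1006.
Reducing mod 11: 1006 ≡ 5 (mod 11).
Since F(a, b, c) ≡ 5 ≠ 0 (mod 11), P does NOT lie on the curve.


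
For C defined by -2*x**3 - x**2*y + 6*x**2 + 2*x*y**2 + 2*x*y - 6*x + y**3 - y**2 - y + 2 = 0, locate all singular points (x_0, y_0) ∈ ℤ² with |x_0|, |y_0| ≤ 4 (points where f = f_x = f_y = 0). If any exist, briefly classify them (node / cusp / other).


Singular points: {(1, 0)}; classification: cusp.

Compute partial derivatives:
  f_x = -6*x**2 - 2*x*y + 12*x + 2*y**2 + 2*y - 6.
  f_y = -x**2 + 4*x*y + 2*x + 3*y**2 - 2*y - 1.
Scan x_0 ∈ {−4, ..., 4}. For each x_0, f_y(x_0, y) is a polynomial in y; find its integer roots y ∈ {−4, ..., 4}, then test f_x and f at those candidates.
  x = -4: f_y(-4, y) = 3*y**2 - 18*y - 25; no integer root y with |y| ≤ 4.
  x = -3: f_y(-3, y) = 3*y**2 - 14*y - 16; no integer root y with |y| ≤ 4.
  x = -2: f_y(-2, y) = 3*y**2 - 10*y - 9; no integer root y with |y| ≤ 4.
  x = -1: f_y(-1, y) = 3*y**2 - 6*y - 4; no integer root y with |y| ≤ 4.
  x = 0: f_y(0, y) = 3*y**2 - 2*y - 1; vanishes at y ∈ {1}. (0, 1): f_x = -2 ≠ 0.
  x = 1: f_y(1, y) = 3*y**2 + 2*y; vanishes at y ∈ {0}. (1, 0): f_x = 0, f = 0 — SINGULAR.
  x = 2: f_y(2, y) = 3*y**2 + 6*y - 1; no integer root y with |y| ≤ 4.
  x = 3: f_y(3, y) = 3*y**2 + 10*y - 4; no integer root y with |y| ≤ 4.
  x = 4: f_y(4, y) = 3*y**2 + 14*y - 9; no integer root y with |y| ≤ 4.
Only singular point on the grid: (1, 0).
Classify: substitute x = 1 + u, y = 0 + v and expand: f = -2*u**3 - u**2*v + 2*u*v**2 + v**3 + v**2.
No constant or linear terms (consistent with a singular point). Quadratic part: v**2. Cubic part: -2*u**3 - u**2*v + 2*u*v**2 + v**3.
The quadratic part v**2 is a perfect square, so there is a single (double) tangent line v = 0, i.e. y = 0. Restricting the cubic part to that line (v = 0) leaves -2*u**3 ≠ 0, so f is not divisible by v and the branch is v² ≈ 2*u**3 to lowest order — this is a cusp.
Classification: cusp.


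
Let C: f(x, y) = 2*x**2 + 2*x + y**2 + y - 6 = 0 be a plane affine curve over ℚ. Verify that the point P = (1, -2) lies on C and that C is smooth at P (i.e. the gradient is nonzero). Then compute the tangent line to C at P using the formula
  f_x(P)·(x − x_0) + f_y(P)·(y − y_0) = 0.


Tangent line at P: 6*x - 3*y - 12 = 0.

Step 1: f(1, -2) = 0, so P lies on C.
Step 2: partial derivatives
  f_x(x, y) = 4*x + 2, f_y(x, y) = 2*y + 1.
  f_x(P) = 6, f_y(P) = -3 (gradient nonzero, so P is smooth).
Step 3: tangent line at P: 6·(x − 1) + -3·(y − -2) = 0.
Expanding: 6*x - 3*y - 12 = 0.


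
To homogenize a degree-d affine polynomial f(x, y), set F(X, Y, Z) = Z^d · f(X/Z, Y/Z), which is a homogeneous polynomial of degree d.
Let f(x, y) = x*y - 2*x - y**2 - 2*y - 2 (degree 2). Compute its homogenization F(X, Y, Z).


F(X, Y, Z) = X*Y - 2*X*Z - Y**2 - 2*Y*Z - 2*Z**2

deg(f) = 2.
Substitute x = X/Z, y = Y/Z into f, then multiply by Z^2.
  monomial 1·x^1·y^1 ↦ 1·X^1·Y^1·Z^0.
  monomial -2·x^1·y^0 ↦ -2·X^1·Y^0·Z^1.
  monomial -1·x^0·y^2 ↦ -1·X^0·Y^2·Z^0.
  monomial -2·x^0·y^1 ↦ -2·X^0·Y^1·Z^1.
  monomial -2·x^0·y^0 ↦ -2·X^0·Y^0·Z^2.
Collecting: F(X, Y, Z) = X*Y - 2*X*Z - Y**2 - 2*Y*Z - 2*Z**2.


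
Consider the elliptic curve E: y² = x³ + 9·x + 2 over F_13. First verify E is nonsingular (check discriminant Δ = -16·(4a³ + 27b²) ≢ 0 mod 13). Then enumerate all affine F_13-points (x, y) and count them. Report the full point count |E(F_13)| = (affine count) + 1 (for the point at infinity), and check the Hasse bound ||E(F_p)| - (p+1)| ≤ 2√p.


Affine points = {(1, 5), (1, 8), (3, 2), (3, 11), (5, 4), (5, 9), (6, 5), (6, 8), (8, 1), (8, 12), (10, 0)}; affine count = 11; |E(F_13)| = 12.

Discriminant check: Δ ∝ 4a³ + 27b² = 4·9³ + 27·2² = 4·729 + 27·4 ≡ 8 (mod 13). Nonzero ⇒ E is nonsingular.
For each x ∈ F_13, compute rhs = x³ + 9·x + 2 mod 13, then count y ∈ F_13 with y² ≡ rhs.
  x = 0: rhs = 2, matching y values: none (0 points).
  x = 1: rhs = 12, matching y values: 5, 8 (2 points).
  x = 2: rhs = 2, matching y values: none (0 points).
  x = 3: rhs = 4, matching y values: 2, 11 (2 points).
  x = 4: rhs = 11, matching y values: none (0 points).
  x = 5: rhs = 3, matching y values: 4, 9 (2 points).
  x = 6: rhs = 12, matching y values: 5, 8 (2 points).
  x = 7: rhs = 5, matching y values: none (0 points).
  x = 8: rhs = 1, matching y values: 1, 12 (2 points).
  x = 9: rhs = 6, matching y values: none (0 points).
  x = 10: rhs = 0, matching y values: 0 (1 points).
  x = 11: rhs = 2, matching y values: none (0 points).
  x = 12: rhs = 5, matching y values: none (0 points).
Total affine count: 11.
Full point count |E(F_13)| = 11 + 1 = 12.
Hasse bound: |12 − (13+1)| = |-2| = 2 ≤ 2√13 ≈ 7.2111 ✓.


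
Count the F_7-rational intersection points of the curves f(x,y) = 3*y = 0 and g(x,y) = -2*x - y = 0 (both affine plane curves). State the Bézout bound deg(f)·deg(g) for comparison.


Common zeros: {(0, 0)}; count = 1; Bézout bound = 1.

deg(f) = 1, deg(g) = 1, so Bézout bound = 1.
Scan x ∈ F_7. For each x, list the y ∈ F_7 with f(x, y) ≡ 0 and those with g(x, y) ≡ 0 (mod 7); the common zeros in that column are the intersection.
  x = 0: f ≡ 0 at y ∈ {0}; g ≡ 0 at y ∈ {0}; common: {0}.
  x = 1: f ≡ 0 at y ∈ {0}; g ≡ 0 at y ∈ {5}; common: ∅.
  x = 2: f ≡ 0 at y ∈ {0}; g ≡ 0 at y ∈ {3}; common: ∅.
  x = 3: f ≡ 0 at y ∈ {0}; g ≡ 0 at y ∈ {1}; common: ∅.
  x = 4: f ≡ 0 at y ∈ {0}; g ≡ 0 at y ∈ {6}; common: ∅.
  x = 5: f ≡ 0 at y ∈ {0}; g ≡ 0 at y ∈ {4}; common: ∅.
  x = 6: f ≡ 0 at y ∈ {0}; g ≡ 0 at y ∈ {2}; common: ∅.
Collecting: common zeros = {(0, 0)}, so the count is 1.
Comparison with the Bézout bound: 1 ≤ 1 = deg(f)·deg(g), as expected for curves with no common component (the bound is attained).


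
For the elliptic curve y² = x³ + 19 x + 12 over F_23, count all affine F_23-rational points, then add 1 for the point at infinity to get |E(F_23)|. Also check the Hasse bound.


Affine points = {(0, 9), (0, 14), (1, 3), (1, 20), (2, 9), (2, 14), (3, 2), (3, 21), (5, 5), (5, 18), (8, 3), (8, 20), (10, 11), (10, 12), (12, 6), (12, 17), (13, 8), (13, 15), (14, 3), (14, 20), (17, 2), (17, 21), (21, 9), (21, 14)}; affine count = 24; |E(F_23)| = 25.

Discriminant check: Δ ∝ 4a³ + 27b² = 4·19³ + 27·12² = 4·6859 + 27·144 ≡ 21 (mod 23). Nonzero ⇒ E is nonsingular.
For each x ∈ F_23, compute rhs = x³ + 19·x + 12 mod 23, then count y ∈ F_23 with y² ≡ rhs.
  x = 0: rhs = 12, matching y values: 9, 14 (2 points).
  x = 1: rhs = 9, matching y values: 3, 20 (2 points).
  x = 2: rhs = 12, matching y values: 9, 14 (2 points).
  x = 3: rhs = 4, matching y values: 2, 21 (2 points).
  x = 4: rhs = 14, matching y values: none (0 points).
  x = 5: rhs = 2, matching y values: 5, 18 (2 points).
  x = 6: rhs = 20, matching y values: none (0 points).
  x = 7: rhs = 5, matching y values: none (0 points).
  x = 8: rhs = 9, matching y values: 3, 20 (2 points).
  x = 9: rhs = 15, matching y values: none (0 points).
  x = 10: rhs = 6, matching y values: 11, 12 (2 points).
  x = 11: rhs = 11, matching y values: none (0 points).
  x = 12: rhs = 13, matching y values: 6, 17 (2 points).
  x = 13: rhs = 18, matching y values: 8, 15 (2 points).
  x = 14: rhs = 9, matching y values: 3, 20 (2 points).
  x = 15: rhs = 15, matching y values: none (0 points).
  x = 16: rhs = 19, matching y values: none (0 points).
  x = 17: rhs = 4, matching y values: 2, 21 (2 points).
  x = 18: rhs = 22, matching y values: none (0 points).
  x = 19: rhs = 10, matching y values: none (0 points).
  x = 20: rhs = 20, matching y values: none (0 points).
  x = 21: rhs = 12, matching y values: 9, 14 (2 points).
  x = 22: rhs = 15, matching y values: none (0 points).
Total affine count: 24.
Full point count |E(F_23)| = 24 + 1 = 25.
Hasse bound: |25 − (23+1)| = |1| = 1 ≤ 2√23 ≈ 9.5917 ✓.


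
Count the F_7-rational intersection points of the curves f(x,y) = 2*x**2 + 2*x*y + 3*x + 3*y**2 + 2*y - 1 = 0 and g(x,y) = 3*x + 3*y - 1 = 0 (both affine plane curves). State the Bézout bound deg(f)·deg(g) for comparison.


Common zeros: {(0, 5), (4, 1)}; count = 2; Bézout bound = 2.

deg(f) = 2, deg(g) = 1, so Bézout bound = 2.
Scan x ∈ F_7. For each x, list the y ∈ F_7 with f(x, y) ≡ 0 and those with g(x, y) ≡ 0 (mod 7); the common zeros in that column are the intersection.
  x = 0: f ≡ 0 at y ∈ {5, 6}; g ≡ 0 at y ∈ {5}; common: {5}.
  x = 1: f ≡ 0 at y ∈ ∅; g ≡ 0 at y ∈ {4}; common: ∅.
  x = 2: f ≡ 0 at y ∈ ∅; g ≡ 0 at y ∈ {3}; common: ∅.
  x = 3: f ≡ 0 at y ∈ {3, 6}; g ≡ 0 at y ∈ {2}; common: ∅.
  x = 4: f ≡ 0 at y ∈ {1, 5}; g ≡ 0 at y ∈ {1}; common: {1}.
  x = 5: f ≡ 0 at y ∈ ∅; g ≡ 0 at y ∈ {0}; common: ∅.
  x = 6: f ≡ 0 at y ∈ ∅; g ≡ 0 at y ∈ {6}; common: ∅.
Collecting: common zeros = {(0, 5), (4, 1)}, so the count is 2.
Comparison with the Bézout bound: 2 ≤ 2 = deg(f)·deg(g), as expected for curves with no common component (the bound is attained).


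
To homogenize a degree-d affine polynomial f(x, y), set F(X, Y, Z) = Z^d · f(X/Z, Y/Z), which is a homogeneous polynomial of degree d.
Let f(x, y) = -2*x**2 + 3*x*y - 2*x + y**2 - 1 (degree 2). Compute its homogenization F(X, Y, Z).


F(X, Y, Z) = -2*X**2 + 3*X*Y - 2*X*Z + Y**2 - Z**2

deg(f) = 2.
Substitute x = X/Z, y = Y/Z into f, then multiply by Z^2.
  monomial -2·x^2·y^0 ↦ -2·X^2·Y^0·Z^0.
  monomial 3·x^1·y^1 ↦ 3·X^1·Y^1·Z^0.
  monomial -2·x^1·y^0 ↦ -2·X^1·Y^0·Z^1.
  monomial 1·x^0·y^2 ↦ 1·X^0·Y^2·Z^0.
  monomial -1·x^0·y^0 ↦ -1·X^0·Y^0·Z^2.
Collecting: F(X, Y, Z) = -2*X**2 + 3*X*Y - 2*X*Z + Y**2 - Z**2.


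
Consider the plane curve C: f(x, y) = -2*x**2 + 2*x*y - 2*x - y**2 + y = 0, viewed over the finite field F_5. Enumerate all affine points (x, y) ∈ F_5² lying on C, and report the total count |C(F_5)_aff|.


Affine F_5-points: {(0, 0), (0, 1), (4, 0), (4, 4)}; count = 4.

For each of the 25 pairs (x, y) ∈ F_5², evaluate f(x, y) mod 5. Record the zeros.
  x = 0: [0↦0, 1↦0, 2↦3, 3↦4, 4↦3]  zeros at y ∈ {0, 1}
  x = 1: [0↦1, 1↦3, 2↦3, 3↦1, 4↦2]  zeros at y ∈ ∅
  x = 2: [0↦3, 1↦2, 2↦4, 3↦4, 4↦2]  zeros at y ∈ ∅
  x = 3: [0↦1, 1↦2, 2↦1, 3↦3, 4↦3]  zeros at y ∈ ∅
  x = 4: [0↦0, 1↦3, 2↦4, 3↦3, 4↦0]  zeros at y ∈ {0, 4}
Collecting zeros: affine points = {(0, 0), (0, 1), (4, 0), (4, 4)}.
Total count |C(F_5)_aff| = 4.


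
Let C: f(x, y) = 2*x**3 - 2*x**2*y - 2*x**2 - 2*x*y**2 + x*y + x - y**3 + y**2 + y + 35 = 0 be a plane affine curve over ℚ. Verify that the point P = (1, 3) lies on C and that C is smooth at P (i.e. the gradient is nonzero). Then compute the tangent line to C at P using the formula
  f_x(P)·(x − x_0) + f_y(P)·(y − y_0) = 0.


Tangent line at P: -24*x - 33*y + 123 = 0.

Step 1: f(1, 3) = 0, so P lies on C.
Step 2: partial derivatives
  f_x(x, y) = 6*x**2 - 4*x*y - 4*x - 2*y**2 + y + 1, f_y(x, y) = -2*x**2 - 4*x*y + x - 3*y**2 + 2*y + 1.
  f_x(P) = -24, f_y(P) = -33 (gradient nonzero, so P is smooth).
Step 3: tangent line at P: -24·(x − 1) + -33·(y − 3) = 0.
Expanding: -24*x - 33*y + 123 = 0.


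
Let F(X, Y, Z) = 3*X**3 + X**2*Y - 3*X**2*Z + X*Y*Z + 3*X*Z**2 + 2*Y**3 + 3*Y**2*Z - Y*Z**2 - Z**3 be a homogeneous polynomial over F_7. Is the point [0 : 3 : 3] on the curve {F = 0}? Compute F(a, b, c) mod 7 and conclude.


F(0,3,3) ≡ 4 (mod 7); P is NOT on the curve.

Evaluate F(0, 3, 3) term-by-term (mod 7).
  3*X**3 ↦ 3·0·1·1 = 0
  X**2*Y ↦ 1·0·3·1 = 0
  -3*X**2*Z ↦ -3·0·1·3 = 0
  X*Y*Z ↦ 1·0·3·3 = 0
  3*X*Z**2 ↦ 3·0·1·9 = 0
  2*Y**3 ↦ 2·1·27·1 = 54
  3*Y**2*Z ↦ 3·1·9·3 = 81
  -Y*Z**2 ↦ -1·1·3·9 = -27
  -Z**3 ↦ -1·1·1·27 = -27
Sum: F(0, 3, 3) = (0) + (0) + (0) + (0) + (0) + (54) + (81) + (-27) + (-27) = 81.
Reducing mod 7: 81 ≡ 4 (mod 7).
Since F(a, b, c) ≡ 4 ≠ 0 (mod 7), P does NOT lie on the curve.


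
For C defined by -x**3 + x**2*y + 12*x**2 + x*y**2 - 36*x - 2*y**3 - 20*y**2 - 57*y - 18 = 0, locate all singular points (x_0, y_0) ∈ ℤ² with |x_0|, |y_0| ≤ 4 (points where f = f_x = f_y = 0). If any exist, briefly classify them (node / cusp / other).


Singular points: {(3, -3)}; classification: cusp.

Compute partial derivatives:
  f_x = -3*x**2 + 2*x*y + 24*x + y**2 - 36.
  f_y = x**2 + 2*x*y - 6*y**2 - 40*y - 57.
Scan x_0 ∈ {−4, ..., 4}. For each x_0, f_y(x_0, y) is a polynomial in y; find its integer roots y ∈ {−4, ..., 4}, then test f_x and f at those candidates.
  x = -4: f_y(-4, y) = -6*y**2 - 48*y - 41; no integer root y with |y| ≤ 4.
  x = -3: f_y(-3, y) = -6*y**2 - 46*y - 48; no integer root y with |y| ≤ 4.
  x = -2: f_y(-2, y) = -6*y**2 - 44*y - 53; no integer root y with |y| ≤ 4.
  x = -1: f_y(-1, y) = -6*y**2 - 42*y - 56; no integer root y with |y| ≤ 4.
  x = 0: f_y(0, y) = -6*y**2 - 40*y - 57; no integer root y with |y| ≤ 4.
  x = 1: f_y(1, y) = -6*y**2 - 38*y - 56; vanishes at y ∈ {-4}. (1, -4): f_x = -7 ≠ 0.
  x = 2: f_y(2, y) = -6*y**2 - 36*y - 53; no integer root y with |y| ≤ 4.
  x = 3: f_y(3, y) = -6*y**2 - 34*y - 48; vanishes at y ∈ {-3}. (3, -3): f_x = 0, f = 0 — SINGULAR.
  x = 4: f_y(4, y) = -6*y**2 - 32*y - 41; no integer root y with |y| ≤ 4.
Only singular point on the grid: (3, -3).
Classify: substitute x = 3 + u, y = -3 + v and expand: f = -u**3 + u**2*v + u*v**2 - 2*v**3 + v**2.
No constant or linear terms (consistent with a singular point). Quadratic part: v**2. Cubic part: -u**3 + u**2*v + u*v**2 - 2*v**3.
The quadratic part v**2 is a perfect square, so there is a single (double) tangent line v = 0, i.e. y = -3. Restricting the cubic part to that line (v = 0) leaves -u**3 ≠ 0, so f is not divisible by v and the branch is v² ≈ u**3 to lowest order — this is a cusp.
Classification: cusp.


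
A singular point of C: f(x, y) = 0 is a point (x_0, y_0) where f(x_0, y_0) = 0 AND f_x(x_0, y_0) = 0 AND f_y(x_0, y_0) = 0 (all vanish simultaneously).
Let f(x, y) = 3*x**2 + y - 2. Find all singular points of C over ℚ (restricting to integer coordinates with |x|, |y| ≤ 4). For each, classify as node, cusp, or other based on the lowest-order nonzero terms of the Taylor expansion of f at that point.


No singular points in the scanned grid; C is smooth there.

Compute partial derivatives:
  f_x = 6*x.
  f_y = 1.
f_y = 1 is a nonzero constant, so f_y never vanishes: no point (x, y) can satisfy f = f_x = f_y = 0. In particular no (x, y) ∈ {−4, ..., 4}² is singular; the curve is smooth.


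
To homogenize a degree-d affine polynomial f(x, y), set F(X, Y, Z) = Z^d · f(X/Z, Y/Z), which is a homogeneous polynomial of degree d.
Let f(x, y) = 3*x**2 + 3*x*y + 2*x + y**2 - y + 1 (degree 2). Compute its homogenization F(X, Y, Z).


F(X, Y, Z) = 3*X**2 + 3*X*Y + 2*X*Z + Y**2 - Y*Z + Z**2

deg(f) = 2.
Substitute x = X/Z, y = Y/Z into f, then multiply by Z^2.
  monomial 3·x^2·y^0 ↦ 3·X^2·Y^0·Z^0.
  monomial 3·x^1·y^1 ↦ 3·X^1·Y^1·Z^0.
  monomial 2·x^1·y^0 ↦ 2·X^1·Y^0·Z^1.
  monomial 1·x^0·y^2 ↦ 1·X^0·Y^2·Z^0.
  monomial -1·x^0·y^1 ↦ -1·X^0·Y^1·Z^1.
  monomial 1·x^0·y^0 ↦ 1·X^0·Y^0·Z^2.
Collecting: F(X, Y, Z) = 3*X**2 + 3*X*Y + 2*X*Z + Y**2 - Y*Z + Z**2.


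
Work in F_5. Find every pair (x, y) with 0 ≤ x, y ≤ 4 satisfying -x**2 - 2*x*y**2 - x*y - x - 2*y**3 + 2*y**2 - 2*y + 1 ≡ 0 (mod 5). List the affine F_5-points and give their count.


Affine F_5-points: {(2, 0), (4, 3)}; count = 2.

For each of the 25 pairs (x, y) ∈ F_5², evaluate f(x, y) mod 5. Record the zeros.
  x = 0: [0↦1, 1↦4, 2↦4, 3↦4, 4↦2]  zeros at y ∈ ∅
  x = 1: [0↦4, 1↦4, 2↦2, 3↦1, 4↦4]  zeros at y ∈ ∅
  x = 2: [0↦0, 1↦2, 2↦3, 3↦1, 4↦4]  zeros at y ∈ {0}
  x = 3: [0↦4, 1↦3, 2↦2, 3↦4, 4↦2]  zeros at y ∈ ∅
  x = 4: [0↦1, 1↦2, 2↦4, 3↦0, 4↦3]  zeros at y ∈ {3}
Collecting zeros: affine points = {(2, 0), (4, 3)}.
Total count |C(F_5)_aff| = 2.


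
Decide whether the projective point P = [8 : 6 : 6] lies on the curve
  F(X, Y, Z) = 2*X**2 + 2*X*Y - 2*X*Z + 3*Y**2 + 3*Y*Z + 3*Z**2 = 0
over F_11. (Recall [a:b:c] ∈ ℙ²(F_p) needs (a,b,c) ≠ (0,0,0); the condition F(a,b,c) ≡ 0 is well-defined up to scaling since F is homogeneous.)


F(8,6,6) ≡ 1 (mod 11); P is NOT on the curve.

Evaluate F(8, 6, 6) term-by-term (mod 11).
  2*X**2 ↦ 2·64·1·1 = 128
  2*X*Y ↦ 2·8·6·1 = 96
  -2*X*Z ↦ -2·8·1·6 = -96
  3*Y**2 ↦ 3·1·36·1 = 108
  3*Y*Z ↦ 3·1·6·6 = 108
  3*Z**2 ↦ 3·1·1·36 = 108
Sum: F(8, 6, 6) = (128) + (96) + (-96) + (108) + (108) + (108) = 452.
Reducing mod 11: 452 ≡ 1 (mod 11).
Since F(a, b, c) ≡ 1 ≠ 0 (mod 11), P does NOT lie on the curve.


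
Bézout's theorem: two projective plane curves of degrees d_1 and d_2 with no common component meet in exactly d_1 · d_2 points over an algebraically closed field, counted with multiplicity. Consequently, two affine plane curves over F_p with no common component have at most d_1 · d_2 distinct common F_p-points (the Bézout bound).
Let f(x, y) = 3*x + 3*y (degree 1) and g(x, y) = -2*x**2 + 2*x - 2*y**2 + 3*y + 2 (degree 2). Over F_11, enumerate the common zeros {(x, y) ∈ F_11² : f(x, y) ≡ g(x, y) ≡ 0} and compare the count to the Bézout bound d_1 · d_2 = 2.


Common zeros: {(4, 7)}; count = 1; Bézout bound = 2.

deg(f) = 1, deg(g) = 2, so Bézout bound = 2.
Scan x ∈ F_11. For each x, list the y ∈ F_11 with f(x, y) ≡ 0 and those with g(x, y) ≡ 0 (mod 11); the common zeros in that column are the intersection.
  x = 0: f ≡ 0 at y ∈ {0}; g ≡ 0 at y ∈ {2, 5}; common: ∅.
  x = 1: f ≡ 0 at y ∈ {10}; g ≡ 0 at y ∈ {2, 5}; common: ∅.
  x = 2: f ≡ 0 at y ∈ {9}; g ≡ 0 at y ∈ {3, 4}; common: ∅.
  x = 3: f ≡ 0 at y ∈ {8}; g ≡ 0 at y ∈ ∅; common: ∅.
  x = 4: f ≡ 0 at y ∈ {7}; g ≡ 0 at y ∈ {0, 7}; common: {7}.
  x = 5: f ≡ 0 at y ∈ {6}; g ≡ 0 at y ∈ ∅; common: ∅.
  x = 6: f ≡ 0 at y ∈ {5}; g ≡ 0 at y ∈ ∅; common: ∅.
  x = 7: f ≡ 0 at y ∈ {4}; g ≡ 0 at y ∈ ∅; common: ∅.
  x = 8: f ≡ 0 at y ∈ {3}; g ≡ 0 at y ∈ {0, 7}; common: ∅.
  x = 9: f ≡ 0 at y ∈ {2}; g ≡ 0 at y ∈ ∅; common: ∅.
  x = 10: f ≡ 0 at y ∈ {1}; g ≡ 0 at y ∈ {3, 4}; common: ∅.
Collecting: common zeros = {(4, 7)}, so the count is 1.
Comparison with the Bézout bound: 1 ≤ 2 = deg(f)·deg(g), as expected for curves with no common component (the affine F_11-count falls short of the bound because intersections may lie at infinity, over extension fields, or carry multiplicity).


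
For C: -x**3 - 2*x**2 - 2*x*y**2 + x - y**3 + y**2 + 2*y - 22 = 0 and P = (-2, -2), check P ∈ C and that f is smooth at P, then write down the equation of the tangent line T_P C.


Tangent line at P: -11*x - 30*y - 82 = 0.

Step 1: f(-2, -2) = 0, so P lies on C.
Step 2: partial derivatives
  f_x(x, y) = -3*x**2 - 4*x - 2*y**2 + 1, f_y(x, y) = -4*x*y - 3*y**2 + 2*y + 2.
  f_x(P) = -11, f_y(P) = -30 (gradient nonzero, so P is smooth).
Step 3: tangent line at P: -11·(x − -2) + -30·(y − -2) = 0.
Expanding: -11*x - 30*y - 82 = 0.


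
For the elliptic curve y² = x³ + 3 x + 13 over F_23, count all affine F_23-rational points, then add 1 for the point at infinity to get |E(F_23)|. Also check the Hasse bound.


Affine points = {(0, 6), (0, 17), (2, 2), (2, 21), (3, 7), (3, 16), (7, 3), (7, 20), (10, 10), (10, 13), (12, 11), (12, 12), (13, 8), (13, 15), (14, 4), (14, 19), (15, 11), (15, 12), (17, 3), (17, 20), (19, 11), (19, 12), (20, 0), (22, 3), (22, 20)}; affine count = 25; |E(F_23)| = 26.

Discriminant check: Δ ∝ 4a³ + 27b² = 4·3³ + 27·13² = 4·27 + 27·169 ≡ 2 (mod 23). Nonzero ⇒ E is nonsingular.
For each x ∈ F_23, compute rhs = x³ + 3·x + 13 mod 23, then count y ∈ F_23 with y² ≡ rhs.
  x = 0: rhs = 13, matching y values: 6, 17 (2 points).
  x = 1: rhs = 17, matching y values: none (0 points).
  x = 2: rhs = 4, matching y values: 2, 21 (2 points).
  x = 3: rhs = 3, matching y values: 7, 16 (2 points).
  x = 4: rhs = 20, matching y values: none (0 points).
  x = 5: rhs = 15, matching y values: none (0 points).
  x = 6: rhs = 17, matching y values: none (0 points).
  x = 7: rhs = 9, matching y values: 3, 20 (2 points).
  x = 8: rhs = 20, matching y values: none (0 points).
  x = 9: rhs = 10, matching y values: none (0 points).
  x = 10: rhs = 8, matching y values: 10, 13 (2 points).
  x = 11: rhs = 20, matching y values: none (0 points).
  x = 12: rhs = 6, matching y values: 11, 12 (2 points).
  x = 13: rhs = 18, matching y values: 8, 15 (2 points).
  x = 14: rhs = 16, matching y values: 4, 19 (2 points).
  x = 15: rhs = 6, matching y values: 11, 12 (2 points).
  x = 16: rhs = 17, matching y values: none (0 points).
  x = 17: rhs = 9, matching y values: 3, 20 (2 points).
  x = 18: rhs = 11, matching y values: none (0 points).
  x = 19: rhs = 6, matching y values: 11, 12 (2 points).
  x = 20: rhs = 0, matching y values: 0 (1 points).
  x = 21: rhs = 22, matching y values: none (0 points).
  x = 22: rhs = 9, matching y values: 3, 20 (2 points).
Total affine count: 25.
Full point count |E(F_23)| = 25 + 1 = 26.
Hasse bound: |26 − (23+1)| = |2| = 2 ≤ 2√23 ≈ 9.5917 ✓.


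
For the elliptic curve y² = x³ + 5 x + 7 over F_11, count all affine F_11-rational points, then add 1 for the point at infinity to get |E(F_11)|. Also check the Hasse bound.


Affine points = {(2, 5), (2, 6), (3, 4), (3, 7), (4, 5), (4, 6), (5, 5), (5, 6), (6, 0), (7, 0), (8, 3), (8, 8), (9, 0), (10, 1), (10, 10)}; affine count = 15; |E(F_11)| = 16.

Discriminant check: Δ ∝ 4a³ + 27b² = 4·5³ + 27·7² = 4·125 + 27·49 ≡ 8 (mod 11). Nonzero ⇒ E is nonsingular.
For each x ∈ F_11, compute rhs = x³ + 5·x + 7 mod 11, then count y ∈ F_11 with y² ≡ rhs.
  x = 0: rhs = 7, matching y values: none (0 points).
  x = 1: rhs = 2, matching y values: none (0 points).
  x = 2: rhs = 3, matching y values: 5, 6 (2 points).
  x = 3: rhs = 5, matching y values: 4, 7 (2 points).
  x = 4: rhs = 3, matching y values: 5, 6 (2 points).
  x = 5: rhs = 3, matching y values: 5, 6 (2 points).
  x = 6: rhs = 0, matching y values: 0 (1 points).
  x = 7: rhs = 0, matching y values: 0 (1 points).
  x = 8: rhs = 9, matching y values: 3, 8 (2 points).
  x = 9: rhs = 0, matching y values: 0 (1 points).
  x = 10: rhs = 1, matching y values: 1, 10 (2 points).
Total affine count: 15.
Full point count |E(F_11)| = 15 + 1 = 16.
Hasse bound: |16 − (11+1)| = |4| = 4 ≤ 2√11 ≈ 6.6332 ✓.
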